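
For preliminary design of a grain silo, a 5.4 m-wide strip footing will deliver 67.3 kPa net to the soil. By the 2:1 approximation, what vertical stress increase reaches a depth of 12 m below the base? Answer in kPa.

By the 2:1 method the load spreads at 1 horizontal : 2 vertical, so at depth z the loaded area has grown by z in each plan dimension:
Δσ = qB/(B+z) = 67.3×5.4/(5.4+12) = 20.886 kPa

Δσ_z ≈ 20.9 kPa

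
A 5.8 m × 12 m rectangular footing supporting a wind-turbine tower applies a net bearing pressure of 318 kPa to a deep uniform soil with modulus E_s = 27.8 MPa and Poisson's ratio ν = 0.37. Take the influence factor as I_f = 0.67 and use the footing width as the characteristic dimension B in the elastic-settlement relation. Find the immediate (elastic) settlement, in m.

Immediate (elastic) settlement: S_e = q·B·(1−ν²)/E_s · I_f.
E_s = 27.8 MPa = 27800 kPa.
S_e = 318 × 5.8 × (1 − 0.37²) / 27800 × 0.67
    = 318 × 5.8 × 0.8631 / 27800 × 0.67
    = 0.03837 m

S_e ≈ 0.0384 m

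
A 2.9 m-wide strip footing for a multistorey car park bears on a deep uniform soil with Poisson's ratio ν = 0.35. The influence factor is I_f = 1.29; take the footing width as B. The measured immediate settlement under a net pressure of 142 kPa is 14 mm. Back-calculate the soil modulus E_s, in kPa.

S_e = q·B·(1−ν²)/E_s · I_f  ⇒  E_s = q·B·(1−ν²)·I_f / S_e.
E_s = 142 × 2.9 × 0.8775 × 1.29 / 0.014 = 33300 kPa

E_s ≈ 33300 kPa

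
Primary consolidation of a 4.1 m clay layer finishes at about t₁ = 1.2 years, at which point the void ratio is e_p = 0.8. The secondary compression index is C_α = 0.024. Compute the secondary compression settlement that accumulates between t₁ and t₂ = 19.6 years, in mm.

S_s ≈ 66.3 mm

Secondary compression: S_s = C_α·H/(1+e_p)·log₁₀(t₂/t₁)
S_s = 0.024×4.1/(1+0.8)×log₁₀(19.6/1.2)
    = 0.05467 × 1.213 = 0.06631 m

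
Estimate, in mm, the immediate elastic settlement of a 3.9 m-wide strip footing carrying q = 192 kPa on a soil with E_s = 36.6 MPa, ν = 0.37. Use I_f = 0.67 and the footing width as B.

Immediate (elastic) settlement: S_e = q·B·(1−ν²)/E_s · I_f.
E_s = 36.6 MPa = 36600 kPa.
S_e = 192 × 3.9 × (1 − 0.37²) / 36600 × 0.67
    = 192 × 3.9 × 0.8631 / 36600 × 0.67
    = 0.01183 m = 11.83 mm

S_e ≈ 11.8 mm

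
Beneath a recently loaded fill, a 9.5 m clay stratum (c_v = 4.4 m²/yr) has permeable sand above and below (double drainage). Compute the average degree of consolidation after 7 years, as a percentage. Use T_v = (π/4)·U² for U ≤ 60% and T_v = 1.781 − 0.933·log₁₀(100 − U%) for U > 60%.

U ≈ 97.2 %

Drainage path length: H_d = H/2 = 4.75 m (double drainage).
T_v = c_v·t/H_d² = 4.4×7/4.75² = 1.3651.
T_v = 1.3651 corresponds to the U > 60% branch:
U = 1 − 10^((1.781 − T_v)/0.933)/100 = 0.9721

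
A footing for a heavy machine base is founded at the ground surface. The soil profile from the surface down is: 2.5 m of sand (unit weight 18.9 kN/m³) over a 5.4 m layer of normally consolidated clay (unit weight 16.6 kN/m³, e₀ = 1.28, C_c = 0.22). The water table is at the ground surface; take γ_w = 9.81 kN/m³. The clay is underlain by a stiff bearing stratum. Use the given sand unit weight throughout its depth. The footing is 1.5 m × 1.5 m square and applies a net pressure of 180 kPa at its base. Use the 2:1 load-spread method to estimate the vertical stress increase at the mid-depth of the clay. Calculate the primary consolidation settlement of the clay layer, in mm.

S_c ≈ 44.9 mm

Mid-depth of clay below the ground surface: z = 2.5 + 5.4/2 = 5.2 m.
Total vertical stress at mid-clay: σ_v = 18.9×2.5 + 16.6×2.7 = 92.07 kPa.
Pore pressure: u = 9.81×(5.2 − 0) = 51.012 kPa.
Initial effective stress: σ'_0 = σ_v − u = 92.07 − 51.012 = 41.058 kPa.
Stress increase at mid-clay by the 2:1 spreading method:
Δσ = qBL/((B+z)(L+z)) = 180×1.5×1.5/((1.5+5.2)(1.5+5.2)) = 9.0221 kPa
Final effective stress: σ'_f = σ'_0 + Δσ = 41.058 + 9.0221 = 50.08 kPa.
Normally consolidated clay, so the full stress increment lies on the virgin compression line:
S_c = C_c·H/(1+e₀)·log₁₀(σ'_f/σ'_0) = 0.22×5.4/(1+1.28)×log₁₀(50.08/41.058)
    = 0.52105 × 0.086267 = 0.04495 m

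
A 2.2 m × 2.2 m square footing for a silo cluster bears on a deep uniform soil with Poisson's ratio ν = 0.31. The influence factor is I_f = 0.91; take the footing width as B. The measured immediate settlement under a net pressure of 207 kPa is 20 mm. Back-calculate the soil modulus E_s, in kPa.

E_s ≈ 18700 kPa

S_e = q·B·(1−ν²)/E_s · I_f  ⇒  E_s = q·B·(1−ν²)·I_f / S_e.
E_s = 207 × 2.2 × 0.9039 × 0.91 / 0.02 = 18730 kPa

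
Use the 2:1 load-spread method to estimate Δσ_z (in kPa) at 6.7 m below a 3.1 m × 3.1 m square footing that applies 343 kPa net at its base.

By the 2:1 method the load spreads at 1 horizontal : 2 vertical, so at depth z the loaded area has grown by z in each plan dimension:
Δσ = qBL/((B+z)(L+z)) = 343×3.1×3.1/((3.1+6.7)(3.1+6.7)) = 34.321 kPa

Δσ_z ≈ 34.3 kPa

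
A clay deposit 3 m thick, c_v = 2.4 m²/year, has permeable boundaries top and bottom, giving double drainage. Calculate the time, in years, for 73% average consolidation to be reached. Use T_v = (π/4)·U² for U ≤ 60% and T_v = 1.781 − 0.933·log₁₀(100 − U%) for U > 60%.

t ≈ 0.418 years

Drainage path length: H_d = H/2 = 1.5 m (double drainage).
U > 60%: T_v = 1.781 − 0.933·log₁₀(100 − 73) = 0.44554.
t = T_v·H_d²/c_v = 0.44554×1.5²/2.4 = 0.4177 years.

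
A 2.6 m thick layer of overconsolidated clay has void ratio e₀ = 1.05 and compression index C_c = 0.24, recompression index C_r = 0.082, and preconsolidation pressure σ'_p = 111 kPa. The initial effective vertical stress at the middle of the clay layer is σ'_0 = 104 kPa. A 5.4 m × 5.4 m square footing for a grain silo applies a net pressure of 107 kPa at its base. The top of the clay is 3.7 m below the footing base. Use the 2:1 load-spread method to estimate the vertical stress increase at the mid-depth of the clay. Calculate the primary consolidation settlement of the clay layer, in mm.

S_c ≈ 26.7 mm

Mid-depth of clay below the footing base: z = 3.7 + 2.6/2 = 5 m.
Stress increase at mid-clay by the 2:1 spreading method:
Δσ = qBL/((B+z)(L+z)) = 107×5.4×5.4/((5.4+5)(5.4+5)) = 28.847 kPa
Final effective stress: σ'_f = 104 + 28.847 = 132.85 kPa.
σ'_f = 132.85 > σ'_p = 111 kPa, so the stress path crosses the preconsolidation pressure — recompression up to σ'_p, then virgin compression beyond:
S_c = H/(1+e₀)·[C_r·log₁₀(σ'_p/σ'_0) + C_c·log₁₀(σ'_f/σ'_p)]
    = 2.6/2.05 × [0.082×log₁₀(111/104) + 0.24×log₁₀(132.85/111)]
    = 1.2683 × [0.0023198 + 0.018729] = 0.0267 m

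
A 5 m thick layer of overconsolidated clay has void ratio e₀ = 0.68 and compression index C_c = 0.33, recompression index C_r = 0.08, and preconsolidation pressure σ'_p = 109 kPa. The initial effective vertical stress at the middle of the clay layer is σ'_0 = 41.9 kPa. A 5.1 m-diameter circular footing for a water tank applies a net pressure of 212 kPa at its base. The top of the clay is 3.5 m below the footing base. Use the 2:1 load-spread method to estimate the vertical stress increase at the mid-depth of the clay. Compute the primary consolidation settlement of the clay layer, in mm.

Mid-depth of clay below the footing base: z = 3.5 + 5/2 = 6 m.
Stress increase at mid-clay by the 2:1 spreading method:
Δσ ≈ qD²/(D+z)² = 212×5.1²/(5.1+6)² = 44.754 kPa
Final effective stress: σ'_f = 41.9 + 44.754 = 86.654 kPa.
σ'_f = 86.654 ≤ σ'_p = 109 kPa, so the clay remains overconsolidated and only the recompression index applies:
S_c = C_r·H/(1+e₀)·log₁₀(σ'_f/σ'_0) = 0.08×5/1.68×log₁₀(86.654/41.9)
    = 0.2381 × 0.31557 = 0.07514 m

S_c ≈ 75.1 mm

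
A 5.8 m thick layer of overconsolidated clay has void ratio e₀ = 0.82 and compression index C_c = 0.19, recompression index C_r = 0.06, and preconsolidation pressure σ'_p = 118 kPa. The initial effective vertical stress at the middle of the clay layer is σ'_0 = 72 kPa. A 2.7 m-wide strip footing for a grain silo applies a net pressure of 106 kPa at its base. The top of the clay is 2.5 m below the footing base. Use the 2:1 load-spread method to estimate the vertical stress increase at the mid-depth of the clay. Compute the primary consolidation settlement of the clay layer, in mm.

Mid-depth of clay below the footing base: z = 2.5 + 5.8/2 = 5.4 m.
Stress increase at mid-clay by the 2:1 spreading method:
Δσ = qB/(B+z) = 106×2.7/(2.7+5.4) = 35.333 kPa
Final effective stress: σ'_f = 72 + 35.333 = 107.33 kPa.
σ'_f = 107.33 ≤ σ'_p = 118 kPa, so the clay remains overconsolidated and only the recompression index applies:
S_c = C_r·H/(1+e₀)·log₁₀(σ'_f/σ'_0) = 0.06×5.8/1.82×log₁₀(107.33/72)
    = 0.19121 × 0.17339 = 0.03315 m

S_c ≈ 33.2 mm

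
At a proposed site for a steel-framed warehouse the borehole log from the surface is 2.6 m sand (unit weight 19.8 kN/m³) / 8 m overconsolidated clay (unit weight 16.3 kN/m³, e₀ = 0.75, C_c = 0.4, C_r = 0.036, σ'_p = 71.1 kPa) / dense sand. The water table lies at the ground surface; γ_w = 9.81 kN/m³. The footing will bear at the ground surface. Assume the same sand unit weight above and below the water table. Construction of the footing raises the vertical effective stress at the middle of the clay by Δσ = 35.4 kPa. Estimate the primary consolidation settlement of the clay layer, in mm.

S_c ≈ 186 mm

Mid-depth of clay below the ground surface: z = 2.6 + 8/2 = 6.6 m.
Total vertical stress at mid-clay: σ_v = 19.8×2.6 + 16.3×4 = 116.68 kPa.
Pore pressure: u = 9.81×(6.6 − 0) = 64.746 kPa.
Initial effective stress: σ'_0 = σ_v − u = 116.68 − 64.746 = 51.934 kPa.
Final effective stress: σ'_f = 51.934 + 35.4 = 87.334 kPa.
σ'_f = 87.334 > σ'_p = 71.1 kPa, so the stress path crosses the preconsolidation pressure — recompression up to σ'_p, then virgin compression beyond:
S_c = H/(1+e₀)·[C_r·log₁₀(σ'_p/σ'_0) + C_c·log₁₀(σ'_f/σ'_p)]
    = 8/1.75 × [0.036×log₁₀(71.1/51.934) + 0.4×log₁₀(87.334/71.1)]
    = 4.5714 × [0.004911 + 0.035726] = 0.1858 m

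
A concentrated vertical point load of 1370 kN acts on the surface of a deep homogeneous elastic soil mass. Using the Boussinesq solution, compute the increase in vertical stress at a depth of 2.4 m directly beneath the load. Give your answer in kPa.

Δσ_z ≈ 114 kPa

Boussinesq vertical stress below a point load on an elastic half-space:
Δσ_z = 3P/(2πz²) · [1 + (r/z)²]^(−5/2)
r/z = 0/2.4 = 0; [1+(r/z)²]^(−5/2) = 1.
Δσ_z = 3×1370/(2π×2.4²) × 1 = 113.56 × 1 = 113.6 kPa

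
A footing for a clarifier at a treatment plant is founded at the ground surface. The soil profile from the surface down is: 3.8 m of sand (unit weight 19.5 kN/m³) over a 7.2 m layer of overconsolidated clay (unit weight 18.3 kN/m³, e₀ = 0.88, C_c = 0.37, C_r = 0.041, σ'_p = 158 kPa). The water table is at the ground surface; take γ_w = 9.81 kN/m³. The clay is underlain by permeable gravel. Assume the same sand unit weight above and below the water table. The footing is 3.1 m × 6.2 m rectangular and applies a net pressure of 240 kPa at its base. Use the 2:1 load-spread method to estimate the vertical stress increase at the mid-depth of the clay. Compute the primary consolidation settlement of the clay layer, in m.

S_c ≈ 0.0267 m

Mid-depth of clay below the ground surface: z = 3.8 + 7.2/2 = 7.4 m.
Total vertical stress at mid-clay: σ_v = 19.5×3.8 + 18.3×3.6 = 139.98 kPa.
Pore pressure: u = 9.81×(7.4 − 0) = 72.594 kPa.
Initial effective stress: σ'_0 = σ_v − u = 139.98 − 72.594 = 67.386 kPa.
Stress increase at mid-clay by the 2:1 spreading method:
Δσ = qBL/((B+z)(L+z)) = 240×3.1×6.2/((3.1+7.4)(6.2+7.4)) = 32.303 kPa
Final effective stress: σ'_f = 67.386 + 32.303 = 99.689 kPa.
σ'_f = 99.689 ≤ σ'_p = 158 kPa, so the clay remains overconsolidated and only the recompression index applies:
S_c = C_r·H/(1+e₀)·log₁₀(σ'_f/σ'_0) = 0.041×7.2/1.88×log₁₀(99.689/67.386)
    = 0.15702 × 0.17008 = 0.02671 m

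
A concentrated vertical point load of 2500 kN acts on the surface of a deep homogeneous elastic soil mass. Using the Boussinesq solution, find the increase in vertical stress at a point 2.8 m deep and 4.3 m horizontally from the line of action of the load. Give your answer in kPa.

Δσ_z ≈ 7.37 kPa

Boussinesq vertical stress below a point load on an elastic half-space:
Δσ_z = 3P/(2πz²) · [1 + (r/z)²]^(−5/2)
r/z = 4.3/2.8 = 1.5357; [1+(r/z)²]^(−5/2) = 0.04838.
Δσ_z = 3×2500/(2π×2.8²) × 0.04838 = 152.25 × 0.04838 = 7.366 kPa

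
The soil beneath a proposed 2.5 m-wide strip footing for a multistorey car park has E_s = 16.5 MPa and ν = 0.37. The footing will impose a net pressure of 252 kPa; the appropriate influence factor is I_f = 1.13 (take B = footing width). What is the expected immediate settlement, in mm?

S_e ≈ 37.2 mm

Immediate (elastic) settlement: S_e = q·B·(1−ν²)/E_s · I_f.
E_s = 16.5 MPa = 16500 kPa.
S_e = 252 × 2.5 × (1 − 0.37²) / 16500 × 1.13
    = 252 × 2.5 × 0.8631 / 16500 × 1.13
    = 0.03724 m = 37.24 mm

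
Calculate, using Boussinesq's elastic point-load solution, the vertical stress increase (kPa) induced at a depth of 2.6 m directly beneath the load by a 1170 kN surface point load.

Boussinesq vertical stress below a point load on an elastic half-space:
Δσ_z = 3P/(2πz²) · [1 + (r/z)²]^(−5/2)
r/z = 0/2.6 = 0; [1+(r/z)²]^(−5/2) = 1.
Δσ_z = 3×1170/(2π×2.6²) × 1 = 82.638 × 1 = 82.64 kPa

Δσ_z ≈ 82.6 kPa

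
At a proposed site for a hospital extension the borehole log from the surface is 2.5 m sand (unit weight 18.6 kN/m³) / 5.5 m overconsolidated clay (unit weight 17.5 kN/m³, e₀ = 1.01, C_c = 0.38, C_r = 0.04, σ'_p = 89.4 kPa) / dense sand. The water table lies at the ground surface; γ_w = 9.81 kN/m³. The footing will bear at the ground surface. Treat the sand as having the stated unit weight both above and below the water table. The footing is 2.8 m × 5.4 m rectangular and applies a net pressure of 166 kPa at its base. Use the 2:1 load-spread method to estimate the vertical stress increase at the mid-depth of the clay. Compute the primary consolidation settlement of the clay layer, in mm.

Mid-depth of clay below the ground surface: z = 2.5 + 5.5/2 = 5.25 m.
Total vertical stress at mid-clay: σ_v = 18.6×2.5 + 17.5×2.75 = 94.625 kPa.
Pore pressure: u = 9.81×(5.25 − 0) = 51.503 kPa.
Initial effective stress: σ'_0 = σ_v − u = 94.625 − 51.503 = 43.122 kPa.
Stress increase at mid-clay by the 2:1 spreading method:
Δσ = qBL/((B+z)(L+z)) = 166×2.8×5.4/((2.8+5.25)(5.4+5.25)) = 29.276 kPa
Final effective stress: σ'_f = 43.122 + 29.276 = 72.398 kPa.
σ'_f = 72.398 ≤ σ'_p = 89.4 kPa, so the clay remains overconsolidated and only the recompression index applies:
S_c = C_r·H/(1+e₀)·log₁₀(σ'_f/σ'_0) = 0.04×5.5/2.01×log₁₀(72.398/43.122)
    = 0.10945 × 0.22503 = 0.02463 m

S_c ≈ 24.6 mm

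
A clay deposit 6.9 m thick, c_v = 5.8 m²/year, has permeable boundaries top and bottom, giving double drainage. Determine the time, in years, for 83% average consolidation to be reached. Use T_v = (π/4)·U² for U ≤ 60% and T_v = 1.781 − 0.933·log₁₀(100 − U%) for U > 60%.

t ≈ 1.3 years

Drainage path length: H_d = H/2 = 3.45 m (double drainage).
U > 60%: T_v = 1.781 − 0.933·log₁₀(100 − 83) = 0.63299.
t = T_v·H_d²/c_v = 0.63299×3.45²/5.8 = 1.299 years.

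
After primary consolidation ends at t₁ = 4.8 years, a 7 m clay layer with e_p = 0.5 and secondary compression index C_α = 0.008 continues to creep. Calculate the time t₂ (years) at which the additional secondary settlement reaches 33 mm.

t₂ ≈ 36.7 years

S_s = C_α·H/(1+e_p)·log₁₀(t₂/t₁) ⇒ log₁₀(t₂/t₁) = S_s·(1+e_p)/(C_α·H).
log₁₀(t₂/t₁) = 0.033 × (1+0.5) / (0.008×7) = 0.8839
t₂ = t₁ × 10^0.8839 = 4.8 × 7.655 = 36.74 years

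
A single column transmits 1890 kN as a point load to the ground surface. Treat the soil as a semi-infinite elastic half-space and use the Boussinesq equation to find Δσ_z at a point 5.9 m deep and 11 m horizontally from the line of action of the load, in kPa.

Δσ_z ≈ 0.612 kPa

Boussinesq vertical stress below a point load on an elastic half-space:
Δσ_z = 3P/(2πz²) · [1 + (r/z)²]^(−5/2)
r/z = 11/5.9 = 1.8644; [1+(r/z)²]^(−5/2) = 0.023592.
Δσ_z = 3×1890/(2π×5.9²) × 0.023592 = 25.924 × 0.023592 = 0.6116 kPa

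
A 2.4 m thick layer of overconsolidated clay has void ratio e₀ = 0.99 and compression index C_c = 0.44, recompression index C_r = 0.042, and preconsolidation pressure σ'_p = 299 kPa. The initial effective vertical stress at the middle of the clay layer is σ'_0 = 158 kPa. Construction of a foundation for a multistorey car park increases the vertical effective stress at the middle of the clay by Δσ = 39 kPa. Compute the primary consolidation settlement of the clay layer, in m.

Final effective stress: σ'_f = 158 + 39 = 197 kPa.
σ'_f = 197 ≤ σ'_p = 299 kPa, so the clay remains overconsolidated and only the recompression index applies:
S_c = C_r·H/(1+e₀)·log₁₀(σ'_f/σ'_0) = 0.042×2.4/1.99×log₁₀(197/158)
    = 0.050652 × 0.095809 = 0.004853 m

S_c ≈ 0.00485 m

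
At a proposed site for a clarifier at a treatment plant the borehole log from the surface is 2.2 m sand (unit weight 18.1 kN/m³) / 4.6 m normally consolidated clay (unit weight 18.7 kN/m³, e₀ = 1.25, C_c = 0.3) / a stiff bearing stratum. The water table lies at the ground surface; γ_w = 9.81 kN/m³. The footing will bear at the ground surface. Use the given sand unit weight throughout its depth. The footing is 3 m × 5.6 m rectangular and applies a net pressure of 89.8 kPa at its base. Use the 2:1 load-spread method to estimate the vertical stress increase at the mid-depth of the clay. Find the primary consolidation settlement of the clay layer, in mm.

Mid-depth of clay below the ground surface: z = 2.2 + 4.6/2 = 4.5 m.
Total vertical stress at mid-clay: σ_v = 18.1×2.2 + 18.7×2.3 = 82.83 kPa.
Pore pressure: u = 9.81×(4.5 − 0) = 44.145 kPa.
Initial effective stress: σ'_0 = σ_v − u = 82.83 − 44.145 = 38.685 kPa.
Stress increase at mid-clay by the 2:1 spreading method:
Δσ = qBL/((B+z)(L+z)) = 89.8×3×5.6/((3+4.5)(5.6+4.5)) = 19.916 kPa
Final effective stress: σ'_f = σ'_0 + Δσ = 38.685 + 19.916 = 58.601 kPa.
Normally consolidated clay, so the full stress increment lies on the virgin compression line:
S_c = C_c·H/(1+e₀)·log₁₀(σ'_f/σ'_0) = 0.3×4.6/(1+1.25)×log₁₀(58.601/38.685)
    = 0.61333 × 0.18036 = 0.1106 m

S_c ≈ 111 mm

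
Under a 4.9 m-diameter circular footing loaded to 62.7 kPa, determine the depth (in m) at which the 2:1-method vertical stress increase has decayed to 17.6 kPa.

2:1 spreading — at depth z the loaded area has grown by z in each plan dimension:
qD²/(D+z)² = Δσ_z ⇒ z = D(√(q/Δσ_z) − 1) = 4.9×(√(62.7/17.6) − 1) = 4.349 m

z ≈ 4.35 m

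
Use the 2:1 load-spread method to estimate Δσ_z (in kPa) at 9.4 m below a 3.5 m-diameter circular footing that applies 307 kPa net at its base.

By the 2:1 method the load spreads at 1 horizontal : 2 vertical, so at depth z the loaded area has grown by z in each plan dimension:
Δσ ≈ qD²/(D+z)² = 307×3.5²/(3.5+9.4)² = 22.599 kPa

Δσ_z ≈ 22.6 kPa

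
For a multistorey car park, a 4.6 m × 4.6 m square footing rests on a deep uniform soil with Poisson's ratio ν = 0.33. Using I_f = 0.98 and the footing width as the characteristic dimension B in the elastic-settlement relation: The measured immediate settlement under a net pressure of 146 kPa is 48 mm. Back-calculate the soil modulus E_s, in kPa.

E_s ≈ 12200 kPa

S_e = q·B·(1−ν²)/E_s · I_f  ⇒  E_s = q·B·(1−ν²)·I_f / S_e.
E_s = 146 × 4.6 × 0.8911 × 0.98 / 0.048 = 12220 kPa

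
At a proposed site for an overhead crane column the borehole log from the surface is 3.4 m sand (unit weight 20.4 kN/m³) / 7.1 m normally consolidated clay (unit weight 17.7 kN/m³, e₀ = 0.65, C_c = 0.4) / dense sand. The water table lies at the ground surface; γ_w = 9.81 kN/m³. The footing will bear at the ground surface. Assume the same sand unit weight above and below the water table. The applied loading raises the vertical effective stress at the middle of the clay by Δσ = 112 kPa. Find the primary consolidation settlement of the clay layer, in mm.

Mid-depth of clay below the ground surface: z = 3.4 + 7.1/2 = 6.95 m.
Total vertical stress at mid-clay: σ_v = 20.4×3.4 + 17.7×3.55 = 132.19 kPa.
Pore pressure: u = 9.81×(6.95 − 0) = 68.18 kPa.
Initial effective stress: σ'_0 = σ_v − u = 132.19 − 68.18 = 64.01 kPa.
Final effective stress: σ'_f = σ'_0 + Δσ = 64.01 + 112 = 176.01 kPa.
Normally consolidated clay, so the full stress increment lies on the virgin compression line:
S_c = C_c·H/(1+e₀)·log₁₀(σ'_f/σ'_0) = 0.4×7.1/(1+0.65)×log₁₀(176.01/64.01)
    = 1.7212 × 0.43929 = 0.7561 m

S_c ≈ 756 mm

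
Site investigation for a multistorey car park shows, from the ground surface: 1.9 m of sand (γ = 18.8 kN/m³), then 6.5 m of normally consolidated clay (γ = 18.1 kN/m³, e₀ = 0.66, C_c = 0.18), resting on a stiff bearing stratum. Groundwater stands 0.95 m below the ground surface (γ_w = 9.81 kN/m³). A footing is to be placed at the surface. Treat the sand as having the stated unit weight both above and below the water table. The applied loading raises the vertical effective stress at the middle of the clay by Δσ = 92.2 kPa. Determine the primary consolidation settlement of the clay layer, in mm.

Mid-depth of clay below the ground surface: z = 1.9 + 6.5/2 = 5.15 m.
Total vertical stress at mid-clay: σ_v = 18.8×1.9 + 18.1×3.25 = 94.545 kPa.
Pore pressure: u = 9.81×(5.15 − 0.95) = 41.202 kPa.
Initial effective stress: σ'_0 = σ_v − u = 94.545 − 41.202 = 53.343 kPa.
Final effective stress: σ'_f = σ'_0 + Δσ = 53.343 + 92.2 = 145.54 kPa.
Normally consolidated clay, so the full stress increment lies on the virgin compression line:
S_c = C_c·H/(1+e₀)·log₁₀(σ'_f/σ'_0) = 0.18×6.5/(1+0.66)×log₁₀(145.54/53.343)
    = 0.70482 × 0.4359 = 0.3072 m

S_c ≈ 307 mm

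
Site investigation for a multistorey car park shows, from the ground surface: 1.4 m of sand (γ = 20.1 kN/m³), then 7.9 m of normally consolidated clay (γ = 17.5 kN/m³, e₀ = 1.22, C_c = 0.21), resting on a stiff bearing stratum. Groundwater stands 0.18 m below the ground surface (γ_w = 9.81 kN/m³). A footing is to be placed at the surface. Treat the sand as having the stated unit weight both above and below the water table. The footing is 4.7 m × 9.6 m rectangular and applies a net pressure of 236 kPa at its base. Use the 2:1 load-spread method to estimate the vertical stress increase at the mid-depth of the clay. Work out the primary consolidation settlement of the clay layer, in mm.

Mid-depth of clay below the ground surface: z = 1.4 + 7.9/2 = 5.35 m.
Total vertical stress at mid-clay: σ_v = 20.1×1.4 + 17.5×3.95 = 97.265 kPa.
Pore pressure: u = 9.81×(5.35 − 0.18) = 50.718 kPa.
Initial effective stress: σ'_0 = σ_v − u = 97.265 − 50.718 = 46.547 kPa.
Stress increase at mid-clay by the 2:1 spreading method:
Δσ = qBL/((B+z)(L+z)) = 236×4.7×9.6/((4.7+5.35)(9.6+5.35)) = 70.872 kPa
Final effective stress: σ'_f = σ'_0 + Δσ = 46.547 + 70.872 = 117.42 kPa.
Normally consolidated clay, so the full stress increment lies on the virgin compression line:
S_c = C_c·H/(1+e₀)·log₁₀(σ'_f/σ'_0) = 0.21×7.9/(1+1.22)×log₁₀(117.42/46.547)
    = 0.7473 × 0.40185 = 0.3003 m

S_c ≈ 300 mm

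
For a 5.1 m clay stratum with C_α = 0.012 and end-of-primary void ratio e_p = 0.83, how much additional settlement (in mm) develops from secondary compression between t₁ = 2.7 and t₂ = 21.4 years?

Secondary compression: S_s = C_α·H/(1+e_p)·log₁₀(t₂/t₁)
S_s = 0.012×5.1/(1+0.83)×log₁₀(21.4/2.7)
    = 0.03344 × 0.8991 = 0.03007 m

S_s ≈ 30.1 mm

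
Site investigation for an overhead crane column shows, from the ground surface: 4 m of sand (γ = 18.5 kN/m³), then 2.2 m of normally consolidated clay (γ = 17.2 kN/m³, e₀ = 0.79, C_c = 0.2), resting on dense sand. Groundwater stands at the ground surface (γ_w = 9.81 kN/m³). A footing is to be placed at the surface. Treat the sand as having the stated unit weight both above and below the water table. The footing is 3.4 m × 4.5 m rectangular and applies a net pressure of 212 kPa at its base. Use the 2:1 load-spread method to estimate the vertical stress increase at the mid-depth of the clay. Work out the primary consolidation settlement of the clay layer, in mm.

S_c ≈ 70 mm

Mid-depth of clay below the ground surface: z = 4 + 2.2/2 = 5.1 m.
Total vertical stress at mid-clay: σ_v = 18.5×4 + 17.2×1.1 = 92.92 kPa.
Pore pressure: u = 9.81×(5.1 − 0) = 50.031 kPa.
Initial effective stress: σ'_0 = σ_v − u = 92.92 − 50.031 = 42.889 kPa.
Stress increase at mid-clay by the 2:1 spreading method:
Δσ = qBL/((B+z)(L+z)) = 212×3.4×4.5/((3.4+5.1)(4.5+5.1)) = 39.75 kPa
Final effective stress: σ'_f = σ'_0 + Δσ = 42.889 + 39.75 = 82.639 kPa.
Normally consolidated clay, so the full stress increment lies on the virgin compression line:
S_c = C_c·H/(1+e₀)·log₁₀(σ'_f/σ'_0) = 0.2×2.2/(1+0.79)×log₁₀(82.639/42.889)
    = 0.24581 × 0.28484 = 0.07002 m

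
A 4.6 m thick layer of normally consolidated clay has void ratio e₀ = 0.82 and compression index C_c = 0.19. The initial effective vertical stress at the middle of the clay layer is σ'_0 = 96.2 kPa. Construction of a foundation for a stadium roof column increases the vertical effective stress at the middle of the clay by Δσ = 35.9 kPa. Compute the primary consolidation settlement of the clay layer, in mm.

Final effective stress: σ'_f = σ'_0 + Δσ = 96.2 + 35.9 = 132.1 kPa.
Normally consolidated clay, so the full stress increment lies on the virgin compression line:
S_c = C_c·H/(1+e₀)·log₁₀(σ'_f/σ'_0) = 0.19×4.6/(1+0.82)×log₁₀(132.1/96.2)
    = 0.48022 × 0.13773 = 0.06614 m

S_c ≈ 66.1 mm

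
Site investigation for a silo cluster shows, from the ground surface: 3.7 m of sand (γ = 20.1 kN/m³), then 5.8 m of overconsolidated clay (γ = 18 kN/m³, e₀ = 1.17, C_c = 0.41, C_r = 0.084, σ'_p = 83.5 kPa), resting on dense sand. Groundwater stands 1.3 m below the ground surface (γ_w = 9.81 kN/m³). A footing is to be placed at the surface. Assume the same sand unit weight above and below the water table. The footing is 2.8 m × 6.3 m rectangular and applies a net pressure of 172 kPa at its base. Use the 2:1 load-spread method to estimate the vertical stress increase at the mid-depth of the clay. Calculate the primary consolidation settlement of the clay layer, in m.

Mid-depth of clay below the ground surface: z = 3.7 + 5.8/2 = 6.6 m.
Total vertical stress at mid-clay: σ_v = 20.1×3.7 + 18×2.9 = 126.57 kPa.
Pore pressure: u = 9.81×(6.6 − 1.3) = 51.993 kPa.
Initial effective stress: σ'_0 = σ_v − u = 126.57 − 51.993 = 74.577 kPa.
Stress increase at mid-clay by the 2:1 spreading method:
Δσ = qBL/((B+z)(L+z)) = 172×2.8×6.3/((2.8+6.6)(6.3+6.6)) = 25.021 kPa
Final effective stress: σ'_f = 74.577 + 25.021 = 99.598 kPa.
σ'_f = 99.598 > σ'_p = 83.5 kPa, so the stress path crosses the preconsolidation pressure — recompression up to σ'_p, then virgin compression beyond:
S_c = H/(1+e₀)·[C_r·log₁₀(σ'_p/σ'_0) + C_c·log₁₀(σ'_f/σ'_p)]
    = 5.8/2.17 × [0.084×log₁₀(83.5/74.577) + 0.41×log₁₀(99.598/83.5)]
    = 2.6728 × [0.0041229 + 0.031391] = 0.09492 m

S_c ≈ 0.0949 m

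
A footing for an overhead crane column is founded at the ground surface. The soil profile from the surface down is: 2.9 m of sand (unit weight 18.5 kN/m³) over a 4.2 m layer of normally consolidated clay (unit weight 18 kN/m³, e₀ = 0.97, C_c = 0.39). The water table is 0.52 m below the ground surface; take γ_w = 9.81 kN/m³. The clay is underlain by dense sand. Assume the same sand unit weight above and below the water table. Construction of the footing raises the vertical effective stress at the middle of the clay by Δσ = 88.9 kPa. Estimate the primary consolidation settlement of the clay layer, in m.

Mid-depth of clay below the ground surface: z = 2.9 + 4.2/2 = 5 m.
Total vertical stress at mid-clay: σ_v = 18.5×2.9 + 18×2.1 = 91.45 kPa.
Pore pressure: u = 9.81×(5 − 0.52) = 43.949 kPa.
Initial effective stress: σ'_0 = σ_v − u = 91.45 − 43.949 = 47.501 kPa.
Final effective stress: σ'_f = σ'_0 + Δσ = 47.501 + 88.9 = 136.4 kPa.
Normally consolidated clay, so the full stress increment lies on the virgin compression line:
S_c = C_c·H/(1+e₀)·log₁₀(σ'_f/σ'_0) = 0.39×4.2/(1+0.97)×log₁₀(136.4/47.501)
    = 0.83147 × 0.45811 = 0.3809 m

S_c ≈ 0.381 m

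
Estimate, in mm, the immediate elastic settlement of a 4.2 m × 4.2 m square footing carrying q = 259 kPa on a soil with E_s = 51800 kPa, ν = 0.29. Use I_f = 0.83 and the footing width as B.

Immediate (elastic) settlement: S_e = q·B·(1−ν²)/E_s · I_f.
S_e = 259 × 4.2 × (1 − 0.29²) / 51800 × 0.83
    = 259 × 4.2 × 0.9159 / 51800 × 0.83
    = 0.01596 m = 15.96 mm

S_e ≈ 16 mm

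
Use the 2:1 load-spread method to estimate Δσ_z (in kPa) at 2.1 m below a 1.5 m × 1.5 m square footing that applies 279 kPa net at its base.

Δσ_z ≈ 48.4 kPa

By the 2:1 method the load spreads at 1 horizontal : 2 vertical, so at depth z the loaded area has grown by z in each plan dimension:
Δσ = qBL/((B+z)(L+z)) = 279×1.5×1.5/((1.5+2.1)(1.5+2.1)) = 48.438 kPa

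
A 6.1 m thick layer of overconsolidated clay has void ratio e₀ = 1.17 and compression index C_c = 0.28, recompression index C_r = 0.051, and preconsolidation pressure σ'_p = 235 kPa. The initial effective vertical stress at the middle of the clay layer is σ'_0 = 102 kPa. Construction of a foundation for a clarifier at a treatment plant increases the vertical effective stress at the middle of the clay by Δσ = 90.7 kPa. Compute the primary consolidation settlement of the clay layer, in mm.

Final effective stress: σ'_f = 102 + 90.7 = 192.7 kPa.
σ'_f = 192.7 ≤ σ'_p = 235 kPa, so the clay remains overconsolidated and only the recompression index applies:
S_c = C_r·H/(1+e₀)·log₁₀(σ'_f/σ'_0) = 0.051×6.1/2.17×log₁₀(192.7/102)
    = 0.14337 × 0.27628 = 0.03961 m

S_c ≈ 39.6 mm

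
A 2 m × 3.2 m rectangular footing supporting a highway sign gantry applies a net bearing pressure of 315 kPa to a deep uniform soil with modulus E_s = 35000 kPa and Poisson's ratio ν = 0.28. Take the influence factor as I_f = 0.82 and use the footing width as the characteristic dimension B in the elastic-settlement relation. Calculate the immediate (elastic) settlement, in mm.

S_e ≈ 13.6 mm

Immediate (elastic) settlement: S_e = q·B·(1−ν²)/E_s · I_f.
S_e = 315 × 2 × (1 − 0.28²) / 35000 × 0.82
    = 315 × 2 × 0.9216 / 35000 × 0.82
    = 0.0136 m = 13.6 mm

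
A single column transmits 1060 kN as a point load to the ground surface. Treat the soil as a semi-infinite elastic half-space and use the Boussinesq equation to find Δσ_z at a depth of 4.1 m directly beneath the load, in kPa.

Boussinesq vertical stress below a point load on an elastic half-space:
Δσ_z = 3P/(2πz²) · [1 + (r/z)²]^(−5/2)
r/z = 0/4.1 = 0; [1+(r/z)²]^(−5/2) = 1.
Δσ_z = 3×1060/(2π×4.1²) × 1 = 30.108 × 1 = 30.11 kPa

Δσ_z ≈ 30.1 kPa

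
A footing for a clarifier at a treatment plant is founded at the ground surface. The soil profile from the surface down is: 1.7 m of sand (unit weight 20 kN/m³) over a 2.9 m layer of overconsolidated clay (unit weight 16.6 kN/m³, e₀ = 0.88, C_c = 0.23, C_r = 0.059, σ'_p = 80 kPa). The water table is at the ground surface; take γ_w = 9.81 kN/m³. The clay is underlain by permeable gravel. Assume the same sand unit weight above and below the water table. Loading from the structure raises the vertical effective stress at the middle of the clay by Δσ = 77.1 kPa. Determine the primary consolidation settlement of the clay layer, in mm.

Mid-depth of clay below the ground surface: z = 1.7 + 2.9/2 = 3.15 m.
Total vertical stress at mid-clay: σ_v = 20×1.7 + 16.6×1.45 = 58.07 kPa.
Pore pressure: u = 9.81×(3.15 − 0) = 30.902 kPa.
Initial effective stress: σ'_0 = σ_v − u = 58.07 − 30.902 = 27.168 kPa.
Final effective stress: σ'_f = 27.168 + 77.1 = 104.27 kPa.
σ'_f = 104.27 > σ'_p = 80 kPa, so the stress path crosses the preconsolidation pressure — recompression up to σ'_p, then virgin compression beyond:
S_c = H/(1+e₀)·[C_r·log₁₀(σ'_p/σ'_0) + C_c·log₁₀(σ'_f/σ'_p)]
    = 2.9/1.88 × [0.059×log₁₀(80/27.168) + 0.23×log₁₀(104.27/80)]
    = 1.5426 × [0.027673 + 0.026466] = 0.08351 m

S_c ≈ 83.5 mm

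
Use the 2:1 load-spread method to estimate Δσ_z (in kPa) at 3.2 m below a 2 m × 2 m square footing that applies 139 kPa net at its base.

Δσ_z ≈ 20.6 kPa

By the 2:1 method the load spreads at 1 horizontal : 2 vertical, so at depth z the loaded area has grown by z in each plan dimension:
Δσ = qBL/((B+z)(L+z)) = 139×2×2/((2+3.2)(2+3.2)) = 20.562 kPa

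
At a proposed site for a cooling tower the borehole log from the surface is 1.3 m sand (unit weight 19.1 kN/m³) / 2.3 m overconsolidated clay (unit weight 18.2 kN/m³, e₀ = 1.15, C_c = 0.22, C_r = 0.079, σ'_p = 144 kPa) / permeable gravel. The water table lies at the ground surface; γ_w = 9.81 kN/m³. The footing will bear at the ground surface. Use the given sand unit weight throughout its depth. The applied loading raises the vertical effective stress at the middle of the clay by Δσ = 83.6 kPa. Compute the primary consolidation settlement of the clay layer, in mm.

S_c ≈ 57.9 mm

Mid-depth of clay below the ground surface: z = 1.3 + 2.3/2 = 2.45 m.
Total vertical stress at mid-clay: σ_v = 19.1×1.3 + 18.2×1.15 = 45.76 kPa.
Pore pressure: u = 9.81×(2.45 − 0) = 24.035 kPa.
Initial effective stress: σ'_0 = σ_v − u = 45.76 − 24.035 = 21.725 kPa.
Final effective stress: σ'_f = 21.725 + 83.6 = 105.32 kPa.
σ'_f = 105.32 ≤ σ'_p = 144 kPa, so the clay remains overconsolidated and only the recompression index applies:
S_c = C_r·H/(1+e₀)·log₁₀(σ'_f/σ'_0) = 0.079×2.3/2.15×log₁₀(105.32/21.725)
    = 0.084514 × 0.68555 = 0.05794 m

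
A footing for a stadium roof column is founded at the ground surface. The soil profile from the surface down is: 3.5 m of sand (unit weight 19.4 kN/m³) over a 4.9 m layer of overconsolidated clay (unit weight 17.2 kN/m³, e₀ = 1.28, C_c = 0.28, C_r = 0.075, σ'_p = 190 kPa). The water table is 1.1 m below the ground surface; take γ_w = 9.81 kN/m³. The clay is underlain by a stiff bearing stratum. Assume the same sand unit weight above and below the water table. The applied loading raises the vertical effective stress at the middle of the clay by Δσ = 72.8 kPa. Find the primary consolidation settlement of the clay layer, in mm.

S_c ≈ 54.1 mm

Mid-depth of clay below the ground surface: z = 3.5 + 4.9/2 = 5.95 m.
Total vertical stress at mid-clay: σ_v = 19.4×3.5 + 17.2×2.45 = 110.04 kPa.
Pore pressure: u = 9.81×(5.95 − 1.1) = 47.578 kPa.
Initial effective stress: σ'_0 = σ_v − u = 110.04 − 47.578 = 62.462 kPa.
Final effective stress: σ'_f = 62.462 + 72.8 = 135.26 kPa.
σ'_f = 135.26 ≤ σ'_p = 190 kPa, so the clay remains overconsolidated and only the recompression index applies:
S_c = C_r·H/(1+e₀)·log₁₀(σ'_f/σ'_0) = 0.075×4.9/2.28×log₁₀(135.26/62.462)
    = 0.16118 × 0.33555 = 0.05408 m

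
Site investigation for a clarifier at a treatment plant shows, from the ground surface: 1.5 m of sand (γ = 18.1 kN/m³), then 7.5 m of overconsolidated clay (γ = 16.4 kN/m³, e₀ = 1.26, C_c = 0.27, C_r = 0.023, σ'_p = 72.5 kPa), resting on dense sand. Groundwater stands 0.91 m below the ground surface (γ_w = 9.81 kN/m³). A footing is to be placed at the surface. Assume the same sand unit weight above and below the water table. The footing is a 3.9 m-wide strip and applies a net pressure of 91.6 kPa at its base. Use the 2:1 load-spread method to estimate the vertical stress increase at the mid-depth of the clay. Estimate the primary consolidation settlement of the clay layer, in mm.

S_c ≈ 77.5 mm

Mid-depth of clay below the ground surface: z = 1.5 + 7.5/2 = 5.25 m.
Total vertical stress at mid-clay: σ_v = 18.1×1.5 + 16.4×3.75 = 88.65 kPa.
Pore pressure: u = 9.81×(5.25 − 0.91) = 42.575 kPa.
Initial effective stress: σ'_0 = σ_v − u = 88.65 − 42.575 = 46.075 kPa.
Stress increase at mid-clay by the 2:1 spreading method:
Δσ = qB/(B+z) = 91.6×3.9/(3.9+5.25) = 39.043 kPa
Final effective stress: σ'_f = 46.075 + 39.043 = 85.118 kPa.
σ'_f = 85.118 > σ'_p = 72.5 kPa, so the stress path crosses the preconsolidation pressure — recompression up to σ'_p, then virgin compression beyond:
S_c = H/(1+e₀)·[C_r·log₁₀(σ'_p/σ'_0) + C_c·log₁₀(σ'_f/σ'_p)]
    = 7.5/2.26 × [0.023×log₁₀(72.5/46.075) + 0.27×log₁₀(85.118/72.5)]
    = 3.3186 × [0.0045281 + 0.018815] = 0.07747 m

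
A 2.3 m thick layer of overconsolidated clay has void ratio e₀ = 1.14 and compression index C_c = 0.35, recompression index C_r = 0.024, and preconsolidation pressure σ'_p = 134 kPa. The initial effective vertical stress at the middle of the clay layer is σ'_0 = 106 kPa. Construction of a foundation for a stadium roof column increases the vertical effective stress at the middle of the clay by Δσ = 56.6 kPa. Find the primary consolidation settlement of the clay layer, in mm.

Final effective stress: σ'_f = 106 + 56.6 = 162.6 kPa.
σ'_f = 162.6 > σ'_p = 134 kPa, so the stress path crosses the preconsolidation pressure — recompression up to σ'_p, then virgin compression beyond:
S_c = H/(1+e₀)·[C_r·log₁₀(σ'_p/σ'_0) + C_c·log₁₀(σ'_f/σ'_p)]
    = 2.3/2.14 × [0.024×log₁₀(134/106) + 0.35×log₁₀(162.6/134)]
    = 1.0748 × [0.0024432 + 0.029406] = 0.03423 m

S_c ≈ 34.2 mm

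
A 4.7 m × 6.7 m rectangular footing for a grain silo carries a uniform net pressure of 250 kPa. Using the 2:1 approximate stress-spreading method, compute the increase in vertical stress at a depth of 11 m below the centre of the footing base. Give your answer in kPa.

By the 2:1 method the load spreads at 1 horizontal : 2 vertical, so at depth z the loaded area has grown by z in each plan dimension:
Δσ = qBL/((B+z)(L+z)) = 250×4.7×6.7/((4.7+11)(6.7+11)) = 28.33 kPa

Δσ_z ≈ 28.3 kPa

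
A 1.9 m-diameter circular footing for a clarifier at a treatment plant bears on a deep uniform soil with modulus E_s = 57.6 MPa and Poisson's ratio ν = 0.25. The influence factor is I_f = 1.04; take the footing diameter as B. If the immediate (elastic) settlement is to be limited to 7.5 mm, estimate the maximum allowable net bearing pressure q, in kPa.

E_s = 57.6 MPa = 57600 kPa.
S_e = q·B·(1−ν²)/E_s · I_f  ⇒  q = S_e·E_s / (B·(1−ν²)·I_f).
q = 0.0075 × 57600 / (1.9 × 0.9375 × 1.04) = 233.2 kPa

q ≈ 233 kPa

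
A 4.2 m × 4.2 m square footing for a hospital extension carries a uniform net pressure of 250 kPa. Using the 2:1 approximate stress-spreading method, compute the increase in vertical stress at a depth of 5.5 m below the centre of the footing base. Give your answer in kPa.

By the 2:1 method the load spreads at 1 horizontal : 2 vertical, so at depth z the loaded area has grown by z in each plan dimension:
Δσ = qBL/((B+z)(L+z)) = 250×4.2×4.2/((4.2+5.5)(4.2+5.5)) = 46.87 kPa

Δσ_z ≈ 46.9 kPa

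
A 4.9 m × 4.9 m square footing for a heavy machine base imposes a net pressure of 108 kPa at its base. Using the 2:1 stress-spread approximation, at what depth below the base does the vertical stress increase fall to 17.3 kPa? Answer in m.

2:1 spreading — at depth z the loaded area has grown by z in each plan dimension:
qB²/(B+z)² = Δσ_z ⇒ z = B(√(q/Δσ_z) − 1) = 4.9×(√(108/17.3) − 1) = 7.343 m

z ≈ 7.34 m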